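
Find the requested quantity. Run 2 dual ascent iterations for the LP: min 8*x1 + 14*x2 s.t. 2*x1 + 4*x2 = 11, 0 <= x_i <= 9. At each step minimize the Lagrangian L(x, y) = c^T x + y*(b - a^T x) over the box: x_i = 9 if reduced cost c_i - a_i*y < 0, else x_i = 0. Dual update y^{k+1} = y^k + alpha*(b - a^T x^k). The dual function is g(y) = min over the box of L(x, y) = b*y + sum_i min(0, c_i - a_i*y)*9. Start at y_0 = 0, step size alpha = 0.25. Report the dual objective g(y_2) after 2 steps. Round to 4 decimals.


Dual ascent for LP: min 8*x1 + 14*x2, 2*x1 + 4*x2 = 11, 0 <= x_i <= 9
Step 1: y^k = 0.0, reduced costs: (8.0, 14.0)
  x^k = (0.0, 0.0), subgradient = b - a^T x = 11.0
  y^{k+1} = 0.0 + 0.25*11.0 = 2.75
Step 2: y^k = 2.75, reduced costs: (2.5, 3.0)
  x^k = (0.0, 0.0), subgradient = b - a^T x = 11.0
  y^{k+1} = 2.75 + 0.25*11.0 = 5.5
Dual objective at y_2 = 5.5: reduced costs (-3.0, -8.0), box minimizer x = (9.0, 9.0)
g(y_2) = b*y + (c1 - a1*y)*x1 + (c2 - a2*y)*x2 = 11*5.5 + (-3.0)*9.0 + (-8.0)*9.0 = 60.5 - 27.0 - 72.0 = -38.5


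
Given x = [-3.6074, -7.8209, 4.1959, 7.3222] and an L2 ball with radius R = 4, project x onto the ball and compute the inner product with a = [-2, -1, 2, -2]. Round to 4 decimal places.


Step 1: Compute ||x|| (intermediates to 6 decimals).
||x|| = sqrt((-3.6074)^2 + (-7.8209)^2 + 4.1959^2 + 7.3222^2) = 12.058192
Step 2: Project.
Since ||x|| > R, scale = R/||x|| = 4/12.058192 = 0.331725, proj(x) = scale * x
proj(x) = [-1.196665, -2.594388, 1.391885, 2.428957]
Step 3: Dot product.
a^T * proj(x) = -2*(-1.196665) - 1*(-2.594388) + 2*1.391885 - 2*2.428957 = 2.9136


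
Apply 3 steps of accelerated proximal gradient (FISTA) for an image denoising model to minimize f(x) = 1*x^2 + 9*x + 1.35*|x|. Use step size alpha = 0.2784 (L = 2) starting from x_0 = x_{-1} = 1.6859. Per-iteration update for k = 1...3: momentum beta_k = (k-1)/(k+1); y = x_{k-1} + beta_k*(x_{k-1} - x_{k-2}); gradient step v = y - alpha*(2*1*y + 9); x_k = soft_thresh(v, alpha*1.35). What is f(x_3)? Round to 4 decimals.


FISTA on f(x) = 1*x^2 + 9*x + 1.35*|x|
L = 2, alpha = 0.2784
Iteration 1: beta = 0.0, y = 1.6859 + 0.0*(1.6859 - 1.6859) = 1.6859
  grad(y) = 12.3718, v = y - alpha*grad = -1.7584
  prox(v) = soft_thresh(-1.7584, 0.3758) = -1.3826
Iteration 2: beta = 0.3333, y = -1.3826 + 0.3333*(-1.3826 - 1.6859) = -2.4054
  grad(y) = 4.1892, v = y - alpha*grad = -3.5717
  prox(v) = soft_thresh(-3.5717, 0.3758) = -3.1958
Iteration 3: beta = 0.5, y = -3.1958 + 0.5*(-3.1958 + 1.3826) = -4.1025
  grad(y) = 0.7951, v = y - alpha*grad = -4.3238
  prox(v) = soft_thresh(-4.3238, 0.3758) = -3.948
f(x_3) = 1*(-3.948)^2 + 9*(-3.948) + 1.35*|-3.948| = -14.6155


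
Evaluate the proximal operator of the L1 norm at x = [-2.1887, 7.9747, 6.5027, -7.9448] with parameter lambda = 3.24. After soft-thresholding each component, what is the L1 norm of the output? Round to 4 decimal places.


Soft-thresholding with lambda = 3.24:
prox(-2.1887) = sign(-2.1887)*max(|-2.1887| - 3.24, 0) = 0.0
prox(7.9747) = sign(7.9747)*max(|7.9747| - 3.24, 0) = 4.7347
prox(6.5027) = sign(6.5027)*max(|6.5027| - 3.24, 0) = 3.2627
prox(-7.9448) = sign(-7.9448)*max(|-7.9448| - 3.24, 0) = -4.7048
prox(x) = [0.0, 4.7347, 3.2627, -4.7048]
||prox(x)||_1 = 0.0 + 4.7347 + 3.2627 + 4.7048 = 12.7022


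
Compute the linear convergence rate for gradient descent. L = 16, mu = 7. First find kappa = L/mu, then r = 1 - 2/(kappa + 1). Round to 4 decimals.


Step 1: Compute the condition number.
kappa = L/mu = 16/7 = 2.2857
Step 2: Compute the convergence rate.
r = 1 - 2/(kappa + 1) = 1 - 2*mu/(L + mu) = (L - mu)/(L + mu) = 9/23 = 0.3913


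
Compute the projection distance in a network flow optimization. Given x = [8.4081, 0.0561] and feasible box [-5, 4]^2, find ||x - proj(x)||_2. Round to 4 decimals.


Project each component onto [-5, 4].
clip(8.4081) = 4.0, clip(0.0561) = 0.0561
Projection = [4.0, 0.0561]
Squared diffs: [19.4313, 0.0]
Distance = sqrt(19.4313) = 4.4081


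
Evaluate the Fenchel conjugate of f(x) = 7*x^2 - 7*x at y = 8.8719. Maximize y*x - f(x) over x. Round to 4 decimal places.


f*(y) = sup_x {y*x - a*x^2 - b*x} = sup_x {(y-b)*x - a*x^2}
FOC: (y - b) - 2a*x = 0 => x* = (y - b)/(2a)
x* = (8.8719 + 7)/(2*7) = 1.1337
f*(8.8719) = (y-b)^2/(4a) = (8.8719 + 7)^2/(4*7)
= 251.9172/28 = 8.997


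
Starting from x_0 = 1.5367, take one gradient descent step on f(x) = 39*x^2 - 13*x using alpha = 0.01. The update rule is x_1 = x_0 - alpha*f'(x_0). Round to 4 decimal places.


We compute the gradient at x_0 and apply the update.
f'(x) = 78*x - 13
f'(1.5367) = 78*1.5367 - 13 = 106.8626
x_1 = 1.5367 - 0.01*106.8626 = 0.4681


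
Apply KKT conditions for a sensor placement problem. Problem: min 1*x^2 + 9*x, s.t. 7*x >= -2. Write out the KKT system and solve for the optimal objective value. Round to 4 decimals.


Step 1: Try lambda = 0 (constraint inactive).
x_unc = -9/(2*1) = -4.5
Check: 7*-4.5 = -31.5 < -2 -- violated!
Step 2: Constraint must be active: 7*x = -2
x* = -2/7 = -0.2857 (rounded; the exact value -2/7 is used below)
lambda = (2*1*(-2/7) + 9)/7 = 1.2041
Step 3: Compute optimal value.
f(x*) = 1*(-2/7)^2 + 9*(-2/7) = -2.4898


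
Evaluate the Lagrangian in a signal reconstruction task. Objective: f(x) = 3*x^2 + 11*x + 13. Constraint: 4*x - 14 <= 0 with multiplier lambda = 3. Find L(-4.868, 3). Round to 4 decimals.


Step 1: Evaluate f(x).
f(-4.868) = 3*(-4.868)^2 + 11*(-4.868) + 13 = 30.5443
Step 2: Evaluate g(x).
g(-4.868) = 4*-4.868 - 14 = -33.472
Step 3: Compute Lagrangian.
L = 30.5443 + 3*-33.472 = -69.8717


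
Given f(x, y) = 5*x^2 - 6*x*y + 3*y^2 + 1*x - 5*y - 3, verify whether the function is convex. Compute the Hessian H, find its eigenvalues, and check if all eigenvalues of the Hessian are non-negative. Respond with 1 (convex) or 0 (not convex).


The Hessian of f(x,y) = 5*x^2 - 6*x*y + 3*y^2 + 1*x - 5*y - 3 is:
H = [[10, -6], [-6, 6]]
Trace = 10 + 6 = 16
Determinant = 10*6 - (-6)^2 = 24
Discriminant = (16)^2 - 4*24 = 160.0
Eigenvalues: lambda_1 = 1.6754, lambda_2 = 14.3246
The function is convex.

1


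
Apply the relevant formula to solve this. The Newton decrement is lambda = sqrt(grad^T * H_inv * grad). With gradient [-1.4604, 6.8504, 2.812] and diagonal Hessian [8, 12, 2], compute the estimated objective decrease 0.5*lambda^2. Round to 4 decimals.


Step 1: H is diagonal, so H^(-1) * g = [-0.1826, 0.5709, 1.406].
Step 2: g^T H^(-1) g = sum_i g_i^2 / H_ii
  = (-1.4604)^2/8 + (6.8504)^2/12 + (2.812)^2/2
  = 0.2666 + 3.9107 + 3.9537 = 8.1309
Step 3: Objective decrease = 0.5 * g^T H^(-1) g = 4.0655


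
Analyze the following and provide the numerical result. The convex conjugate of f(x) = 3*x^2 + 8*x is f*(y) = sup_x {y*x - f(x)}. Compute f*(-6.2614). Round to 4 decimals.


f*(y) = sup_x {y*x - a*x^2 - b*x} = sup_x {(y-b)*x - a*x^2}
FOC: (y - b) - 2a*x = 0 => x* = (y - b)/(2a)
x* = (-6.2614 - 8)/(2*3) = -2.3769
f*(-6.2614) = (y-b)^2/(4a) = (-6.2614 - 8)^2/(4*3)
= 203.3875/12 = 16.949


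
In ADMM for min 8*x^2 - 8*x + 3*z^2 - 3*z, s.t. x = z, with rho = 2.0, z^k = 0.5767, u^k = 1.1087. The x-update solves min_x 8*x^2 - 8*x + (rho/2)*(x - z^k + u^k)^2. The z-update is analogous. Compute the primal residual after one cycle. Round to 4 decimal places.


ADMM iteration with rho = 2.0, z^k = 0.5767, u^k = 1.1087
Step 1: x-update.
Minimize 8*x^2 - 8*x + (2.0/2)*(x - 0.5767 + 1.1087)^2
FOC: (2*8 + 2.0)*x = 8 + 2.0*(0.5767 - 1.1087)
x^{k+1} = 0.3853
Step 2: z-update.
Minimize 3*z^2 - 3*z + (2.0/2)*(0.3853 - z + 1.1087)^2
FOC: (2*3 + 2.0)*z = 3 + 2.0*(0.3853 + 1.1087)
z^{k+1} = 0.7485
Step 3: u-update.
u^{k+1} = 1.1087 + 0.3853 - 0.7485 = 0.7455
Step 4: Primal residual = |0.3853 - 0.7485| = 0.3632


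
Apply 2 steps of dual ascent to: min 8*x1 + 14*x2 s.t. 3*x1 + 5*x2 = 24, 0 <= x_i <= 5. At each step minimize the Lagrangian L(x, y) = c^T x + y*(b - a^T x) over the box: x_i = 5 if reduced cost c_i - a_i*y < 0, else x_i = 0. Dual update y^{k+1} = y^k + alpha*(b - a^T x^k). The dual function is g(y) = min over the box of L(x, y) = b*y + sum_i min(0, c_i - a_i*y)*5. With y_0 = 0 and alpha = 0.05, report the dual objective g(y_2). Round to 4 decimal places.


Dual ascent for LP: min 8*x1 + 14*x2, 3*x1 + 5*x2 = 24, 0 <= x_i <= 5
Step 1: y^k = 0.0, reduced costs: (8.0, 14.0)
  x^k = (0.0, 0.0), subgradient = b - a^T x = 24.0
  y^{k+1} = 0.0 + 0.05*24.0 = 1.2
Step 2: y^k = 1.2, reduced costs: (4.4, 8.0)
  x^k = (0.0, 0.0), subgradient = b - a^T x = 24.0
  y^{k+1} = 1.2 + 0.05*24.0 = 2.4
Dual objective at y_2 = 2.4: reduced costs (0.8, 2.0), box minimizer x = (0.0, 0.0)
g(y_2) = b*y + (c1 - a1*y)*x1 + (c2 - a2*y)*x2 = 24*2.4 + 0.8*0.0 + 2.0*0.0 = 57.6 + 0.0 + 0.0 = 57.6


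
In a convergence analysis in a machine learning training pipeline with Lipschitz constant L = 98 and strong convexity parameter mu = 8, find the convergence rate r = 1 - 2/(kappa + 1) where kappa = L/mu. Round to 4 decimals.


Step 1: Compute the condition number.
kappa = L/mu = 98/8 = 12.25
Step 2: Compute the convergence rate.
r = 1 - 2/(kappa + 1) = 1 - 2*mu/(L + mu) = (L - mu)/(L + mu) = 90/106 = 0.8491


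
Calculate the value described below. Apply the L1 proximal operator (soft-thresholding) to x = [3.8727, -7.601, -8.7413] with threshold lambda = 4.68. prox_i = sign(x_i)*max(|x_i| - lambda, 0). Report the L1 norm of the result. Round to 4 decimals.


Soft-thresholding with lambda = 4.68:
prox(3.8727) = sign(3.8727)*max(|3.8727| - 4.68, 0) = 0.0
prox(-7.601) = sign(-7.601)*max(|-7.601| - 4.68, 0) = -2.921
prox(-8.7413) = sign(-8.7413)*max(|-8.7413| - 4.68, 0) = -4.0613
prox(x) = [0.0, -2.921, -4.0613]
||prox(x)||_1 = 0.0 + 2.921 + 4.0613 = 6.9823


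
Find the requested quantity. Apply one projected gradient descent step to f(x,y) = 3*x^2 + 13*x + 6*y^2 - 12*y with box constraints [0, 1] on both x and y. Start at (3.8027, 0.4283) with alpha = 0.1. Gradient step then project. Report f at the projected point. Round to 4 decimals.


Step 1: Compute gradient at (3.8027, 0.4283).
grad_x = 2*3*3.8027 + 13 = 35.8162
grad_y = 2*6*0.4283 - 12 = -6.8604
Step 2: Gradient step.
x_raw = 3.8027 - 0.1*35.8162 = 0.2211
y_raw = 0.4283 - 0.1*-6.8604 = 1.1143
Step 3: Project onto [0, 1].
x_proj = clip(0.2211) = 0.2211
y_proj = clip(1.1143) = 1.0
Step 4: Evaluate f.
f(0.2211, 1.0) = -2.9793


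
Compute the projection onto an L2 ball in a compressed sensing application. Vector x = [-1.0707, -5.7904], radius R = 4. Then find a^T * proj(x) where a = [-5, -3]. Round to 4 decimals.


Step 1: Compute ||x|| (intermediates to 6 decimals).
||x|| = sqrt((-1.0707)^2 + (-5.7904)^2) = 5.888559
Step 2: Project.
Since ||x|| > R, scale = R/||x|| = 4/5.888559 = 0.679283, proj(x) = scale * x
proj(x) = [-0.727308, -3.93332]
Step 3: Dot product.
a^T * proj(x) = -5*(-0.727308) - 3*(-3.93332) = 15.4365


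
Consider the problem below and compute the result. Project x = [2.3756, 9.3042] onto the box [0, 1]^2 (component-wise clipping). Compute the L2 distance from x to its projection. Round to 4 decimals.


Project each component onto [0, 1].
clip(2.3756) = 1.0, clip(9.3042) = 1.0
Projection = [1.0, 1.0]
Squared diffs: [1.8923, 68.9597]
Distance = sqrt(70.852) = 8.4174


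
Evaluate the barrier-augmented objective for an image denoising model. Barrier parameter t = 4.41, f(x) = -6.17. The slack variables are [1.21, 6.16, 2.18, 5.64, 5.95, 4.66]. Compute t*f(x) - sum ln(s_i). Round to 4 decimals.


Step 1: Compute log-barrier.
ln values: [0.1906, 1.8181, 0.7793, 1.7299, 1.7834, 1.539]
phi = -(0.1906 + 1.8181 + 0.7793 + 1.7299 + 1.7834 + 1.539) = -7.8403
Step 2: Compute augmented objective.
t*f(x) = 4.41*-6.17 = -27.2097
Total = -27.2097 - 7.8403 = -35.05


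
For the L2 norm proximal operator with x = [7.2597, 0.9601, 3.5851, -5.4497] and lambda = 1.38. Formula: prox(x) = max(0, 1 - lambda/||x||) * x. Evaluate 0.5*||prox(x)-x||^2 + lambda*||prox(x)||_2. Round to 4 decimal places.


Step 1: Compute ||x||.
||x|| = 9.807
Step 2: Compute scaling factor.
scale = max(0, 1 - 1.38/9.807) = 0.8593
Step 3: prox(x) = [6.2381, 0.825, 3.0806, -4.6828]
||prox(x)|| = 8.427
Step 4: Proximal objective.
0.5*||prox-x||^2 = 0.9522
lambda*||prox|| = 11.6293
Total = 12.5815


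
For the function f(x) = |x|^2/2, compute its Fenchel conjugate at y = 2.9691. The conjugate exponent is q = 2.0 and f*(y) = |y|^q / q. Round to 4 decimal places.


The conjugate exponent q satisfies 1/p + 1/q = 1.
p = 2, so q = 2/(2 - 1) = 2.0
|y|^q = 2.9691^2.0 = 8.8156
f*(2.9691) = 8.8156 / 2.0 = 4.4078


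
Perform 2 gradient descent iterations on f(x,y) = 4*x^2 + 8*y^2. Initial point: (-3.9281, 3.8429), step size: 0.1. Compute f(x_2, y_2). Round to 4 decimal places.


Gradient descent on f(x,y) = 4*x^2 + 8*y^2.
Starting point: (-3.9281, 3.8429), alpha = 0.1
Step 1: grad_x = 2*4*-3.9281 = -31.4248, grad_y = 2*8*3.8429 = 61.4864
  x_1 = -3.9281 - 0.1*-31.4248 = -0.7856
  y_1 = 3.8429 - 0.1*61.4864 = -2.3057
Step 2: grad_x = 2*4*-0.7856 = -6.285, grad_y = 2*8*-2.3057 = -36.8918
  x_2 = -0.7856 - 0.1*-6.285 = -0.1571
  y_2 = -2.3057 - 0.1*-36.8918 = 1.3834
f(-0.1571, 1.3834) = 4*(-0.1571)^2 + 8*1.3834^2 = 15.4101


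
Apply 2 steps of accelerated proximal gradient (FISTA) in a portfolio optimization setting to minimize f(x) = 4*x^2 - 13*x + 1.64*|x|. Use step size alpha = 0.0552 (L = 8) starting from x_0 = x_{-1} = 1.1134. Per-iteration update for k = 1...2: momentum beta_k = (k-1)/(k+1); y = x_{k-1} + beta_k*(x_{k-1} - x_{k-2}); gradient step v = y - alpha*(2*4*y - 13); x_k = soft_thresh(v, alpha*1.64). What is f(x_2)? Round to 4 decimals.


FISTA on f(x) = 4*x^2 - 13*x + 1.64*|x|
L = 8, alpha = 0.0552
Iteration 1: beta = 0.0, y = 1.1134 + 0.0*(1.1134 - 1.1134) = 1.1134
  grad(y) = -4.0928, v = y - alpha*grad = 1.3393
  prox(v) = soft_thresh(1.3393, 0.0905) = 1.2488
Iteration 2: beta = 0.3333, y = 1.2488 + 0.3333*(1.2488 - 1.1134) = 1.2939
  grad(y) = -2.6486, v = y - alpha*grad = 1.4401
  prox(v) = soft_thresh(1.4401, 0.0905) = 1.3496
f(x_2) = 4*1.3496^2 - 13*1.3496 + 1.64*|1.3496| = -8.0458


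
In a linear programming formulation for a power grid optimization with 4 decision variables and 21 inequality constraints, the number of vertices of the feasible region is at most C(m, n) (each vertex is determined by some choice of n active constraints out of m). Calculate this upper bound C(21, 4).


Each vertex corresponds to some choice of n active constraints out of m, so the number of vertices is at most C(m, n) = m! / (n!(m-n)!).
m = 21, n = 4
Numerator: 21 * 20 * 19 * 18
Denominator: 4! = 24
C(21, 4) = 5985


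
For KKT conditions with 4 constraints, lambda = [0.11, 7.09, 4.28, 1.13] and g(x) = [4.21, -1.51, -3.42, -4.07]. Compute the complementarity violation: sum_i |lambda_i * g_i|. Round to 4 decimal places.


KKT complementary slackness check:
lambda_1 * g_1 = 0.11 * 4.21 = 0.4631
lambda_2 * g_2 = 7.09 * -1.51 = -10.7059
lambda_3 * g_3 = 4.28 * -3.42 = -14.6376
lambda_4 * g_4 = 1.13 * -4.07 = -4.5991
Total violation = 0.4631 + 10.7059 + 14.6376 + 4.5991 = 30.4057


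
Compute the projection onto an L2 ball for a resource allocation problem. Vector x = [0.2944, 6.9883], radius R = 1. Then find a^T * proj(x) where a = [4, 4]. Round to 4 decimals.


Step 1: Compute ||x|| (intermediates to 6 decimals).
||x|| = sqrt(0.2944^2 + 6.9883^2) = 6.994498
Step 2: Project.
Since ||x|| > R, scale = R/||x|| = 1/6.994498 = 0.14297, proj(x) = scale * x
proj(x) = [0.04209, 0.999117]
Step 3: Dot product.
a^T * proj(x) = 4*0.04209 + 4*0.999117 = 4.1648


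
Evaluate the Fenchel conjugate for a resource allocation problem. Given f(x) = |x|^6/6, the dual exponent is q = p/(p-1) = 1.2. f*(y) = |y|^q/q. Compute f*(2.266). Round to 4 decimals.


The conjugate exponent q satisfies 1/p + 1/q = 1.
p = 6, so q = 6/(6 - 1) = 1.2
|y|^q = 2.266^1.2 = 2.6688
f*(2.266) = 2.6688 / 1.2 = 2.224


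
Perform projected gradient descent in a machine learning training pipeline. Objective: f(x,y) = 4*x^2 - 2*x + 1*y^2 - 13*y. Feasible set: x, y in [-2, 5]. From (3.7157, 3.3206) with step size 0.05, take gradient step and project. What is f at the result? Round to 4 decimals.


Step 1: Compute gradient at (3.7157, 3.3206).
grad_x = 2*4*3.7157 - 2 = 27.7256
grad_y = 2*1*3.3206 - 13 = -6.3588
Step 2: Gradient step.
x_raw = 3.7157 - 0.05*27.7256 = 2.3294
y_raw = 3.3206 - 0.05*-6.3588 = 3.6385
Step 3: Project onto [-2, 5].
x_proj = clip(2.3294) = 2.3294
y_proj = clip(3.6385) = 3.6385
Step 4: Evaluate f.
f(2.3294, 3.6385) = -17.0161


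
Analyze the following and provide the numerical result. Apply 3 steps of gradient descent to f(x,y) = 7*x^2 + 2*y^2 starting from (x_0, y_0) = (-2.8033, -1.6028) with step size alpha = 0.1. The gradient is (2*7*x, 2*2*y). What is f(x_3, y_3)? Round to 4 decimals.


Gradient descent on f(x,y) = 7*x^2 + 2*y^2.
Starting point: (-2.8033, -1.6028), alpha = 0.1
Step 1: grad_x = 2*7*-2.8033 = -39.2462, grad_y = 2*2*-1.6028 = -6.4112
  x_1 = -2.8033 - 0.1*-39.2462 = 1.1213
  y_1 = -1.6028 - 0.1*-6.4112 = -0.9617
Step 2: grad_x = 2*7*1.1213 = 15.6985, grad_y = 2*2*-0.9617 = -3.8467
  x_2 = 1.1213 - 0.1*15.6985 = -0.4485
  y_2 = -0.9617 - 0.1*-3.8467 = -0.577
Step 3: grad_x = 2*7*-0.4485 = -6.2794, grad_y = 2*2*-0.577 = -2.308
  x_3 = -0.4485 - 0.1*-6.2794 = 0.1794
  y_3 = -0.577 - 0.1*-2.308 = -0.3462
f(0.1794, -0.3462) = 7*0.1794^2 + 2*(-0.3462)^2 = 0.465


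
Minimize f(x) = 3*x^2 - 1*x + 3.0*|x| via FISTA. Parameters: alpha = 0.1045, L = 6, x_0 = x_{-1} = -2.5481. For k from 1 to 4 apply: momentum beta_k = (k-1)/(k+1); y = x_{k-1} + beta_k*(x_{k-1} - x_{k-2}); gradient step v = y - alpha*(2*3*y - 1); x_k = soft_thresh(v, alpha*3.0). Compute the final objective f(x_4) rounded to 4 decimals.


FISTA on f(x) = 3*x^2 - 1*x + 3.0*|x|
L = 6, alpha = 0.1045
Iteration 1: beta = 0.0, y = -2.5481 + 0.0*(-2.5481 + 2.5481) = -2.5481
  grad(y) = -16.2886, v = y - alpha*grad = -0.8459
  prox(v) = soft_thresh(-0.8459, 0.3135) = -0.5324
Iteration 2: beta = 0.3333, y = -0.5324 + 0.3333*(-0.5324 + 2.5481) = 0.1394
  grad(y) = -0.1633, v = y - alpha*grad = 0.1565
  prox(v) = soft_thresh(0.1565, 0.3135) = 0.0
Iteration 3: beta = 0.5, y = 0.0 + 0.5*(0.0 + 0.5324) = 0.2662
  grad(y) = 0.5973, v = y - alpha*grad = 0.2038
  prox(v) = soft_thresh(0.2038, 0.3135) = 0.0
Iteration 4: beta = 0.6, y = 0.0 + 0.6*(0.0 - 0.0) = 0.0
  grad(y) = -1.0, v = y - alpha*grad = 0.1045
  prox(v) = soft_thresh(0.1045, 0.3135) = 0.0
f(x_4) = 3*0.0^2 - 1*0.0 + 3.0*|0.0| = 0.0


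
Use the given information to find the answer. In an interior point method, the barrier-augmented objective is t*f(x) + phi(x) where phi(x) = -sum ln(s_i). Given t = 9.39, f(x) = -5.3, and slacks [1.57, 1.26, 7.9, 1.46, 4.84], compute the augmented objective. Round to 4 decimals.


Step 1: Compute log-barrier.
ln values: [0.4511, 0.2311, 2.0669, 0.3784, 1.5769]
phi = -(0.4511 + 0.2311 + 2.0669 + 0.3784 + 1.5769) = -4.7044
Step 2: Compute augmented objective.
t*f(x) = 9.39*-5.3 = -49.767
Total = -49.767 - 4.7044 = -54.4714


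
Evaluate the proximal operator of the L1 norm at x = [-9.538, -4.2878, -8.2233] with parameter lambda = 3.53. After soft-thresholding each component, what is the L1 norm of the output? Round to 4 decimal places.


Soft-thresholding with lambda = 3.53:
prox(-9.538) = sign(-9.538)*max(|-9.538| - 3.53, 0) = -6.008
prox(-4.2878) = sign(-4.2878)*max(|-4.2878| - 3.53, 0) = -0.7578
prox(-8.2233) = sign(-8.2233)*max(|-8.2233| - 3.53, 0) = -4.6933
prox(x) = [-6.008, -0.7578, -4.6933]
||prox(x)||_1 = 6.008 + 0.7578 + 4.6933 = 11.4591


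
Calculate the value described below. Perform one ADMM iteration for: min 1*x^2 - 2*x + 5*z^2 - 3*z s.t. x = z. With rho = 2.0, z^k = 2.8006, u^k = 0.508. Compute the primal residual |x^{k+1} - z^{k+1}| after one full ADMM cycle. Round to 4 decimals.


ADMM iteration with rho = 2.0, z^k = 2.8006, u^k = 0.508
Step 1: x-update.
Minimize 1*x^2 - 2*x + (2.0/2)*(x - 2.8006 + 0.508)^2
FOC: (2*1 + 2.0)*x = 2 + 2.0*(2.8006 - 0.508)
x^{k+1} = 1.6463
Step 2: z-update.
Minimize 5*z^2 - 3*z + (2.0/2)*(1.6463 - z + 0.508)^2
FOC: (2*5 + 2.0)*z = 3 + 2.0*(1.6463 + 0.508)
z^{k+1} = 0.6091
Step 3: u-update.
u^{k+1} = 0.508 + 1.6463 - 0.6091 = 1.5453
Step 4: Primal residual = |1.6463 - 0.6091| = 1.0373


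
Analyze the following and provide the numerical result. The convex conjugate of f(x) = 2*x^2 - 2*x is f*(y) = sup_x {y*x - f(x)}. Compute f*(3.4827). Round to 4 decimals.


f*(y) = sup_x {y*x - a*x^2 - b*x} = sup_x {(y-b)*x - a*x^2}
FOC: (y - b) - 2a*x = 0 => x* = (y - b)/(2a)
x* = (3.4827 + 2)/(2*2) = 1.3707
f*(3.4827) = (y-b)^2/(4a) = (3.4827 + 2)^2/(4*2)
= 30.06/8 = 3.7575


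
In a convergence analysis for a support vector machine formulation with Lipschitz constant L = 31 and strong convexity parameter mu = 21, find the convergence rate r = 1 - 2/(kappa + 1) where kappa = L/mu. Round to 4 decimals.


Step 1: Compute the condition number.
kappa = L/mu = 31/21 = 1.4762
Step 2: Compute the convergence rate.
r = 1 - 2/(kappa + 1) = 1 - 2*mu/(L + mu) = (L - mu)/(L + mu) = 10/52 = 0.1923


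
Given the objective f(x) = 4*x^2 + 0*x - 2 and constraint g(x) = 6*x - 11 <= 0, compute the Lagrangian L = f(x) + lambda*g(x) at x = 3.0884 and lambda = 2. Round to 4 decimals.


Step 1: Evaluate f(x).
f(3.0884) = 4*3.0884^2 + 0*3.0884 - 2 = 36.1529
Step 2: Evaluate g(x).
g(3.0884) = 6*3.0884 - 11 = 7.5304
Step 3: Compute Lagrangian.
L = 36.1529 + 2*7.5304 = 51.2137


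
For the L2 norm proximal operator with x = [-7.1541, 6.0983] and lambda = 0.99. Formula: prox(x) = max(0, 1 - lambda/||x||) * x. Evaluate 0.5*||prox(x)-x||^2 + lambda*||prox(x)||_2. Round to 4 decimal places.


Step 1: Compute ||x||.
||x|| = 9.4006
Step 2: Compute scaling factor.
scale = max(0, 1 - 0.99/9.4006) = 0.8947
Step 3: prox(x) = [-6.4007, 5.4561]
||prox(x)|| = 8.4106
Step 4: Proximal objective.
0.5*||prox-x||^2 = 0.4901
lambda*||prox|| = 8.3265
Total = 8.8165


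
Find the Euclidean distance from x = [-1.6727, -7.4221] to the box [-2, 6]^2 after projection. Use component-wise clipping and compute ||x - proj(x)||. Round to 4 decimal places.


Project each component onto [-2, 6].
clip(-1.6727) = -1.6727, clip(-7.4221) = -2.0
Projection = [-1.6727, -2.0]
Squared diffs: [0.0, 29.3992]
Distance = sqrt(29.3992) = 5.4221


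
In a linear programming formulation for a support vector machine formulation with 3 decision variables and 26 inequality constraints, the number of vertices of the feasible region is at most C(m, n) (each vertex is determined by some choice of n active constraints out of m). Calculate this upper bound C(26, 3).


Each vertex corresponds to some choice of n active constraints out of m, so the number of vertices is at most C(m, n) = m! / (n!(m-n)!).
m = 26, n = 3
Numerator: 26 * 25 * 24
Denominator: 3! = 6
C(26, 3) = 2600


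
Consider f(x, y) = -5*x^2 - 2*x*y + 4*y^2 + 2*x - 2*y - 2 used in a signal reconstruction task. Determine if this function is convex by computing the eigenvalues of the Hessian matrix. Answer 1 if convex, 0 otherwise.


The Hessian of f(x,y) = -5*x^2 - 2*x*y + 4*y^2 + 2*x - 2*y - 2 is:
H = [[-10, -2], [-2, 8]]
Trace = -10 + 8 = -2
Determinant = -10*8 - (-2)^2 = -84
Discriminant = (-2)^2 - 4*-84 = 340.0
Eigenvalues: lambda_1 = -10.2195, lambda_2 = 8.2195
The function is not convex.

0


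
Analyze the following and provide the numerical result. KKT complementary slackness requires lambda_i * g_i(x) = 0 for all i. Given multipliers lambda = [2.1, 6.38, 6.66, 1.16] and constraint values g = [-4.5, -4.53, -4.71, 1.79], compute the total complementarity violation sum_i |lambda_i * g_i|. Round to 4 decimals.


KKT complementary slackness check:
lambda_1 * g_1 = 2.1 * -4.5 = -9.45
lambda_2 * g_2 = 6.38 * -4.53 = -28.9014
lambda_3 * g_3 = 6.66 * -4.71 = -31.3686
lambda_4 * g_4 = 1.16 * 1.79 = 2.0764
Total violation = 9.45 + 28.9014 + 31.3686 + 2.0764 = 71.7964


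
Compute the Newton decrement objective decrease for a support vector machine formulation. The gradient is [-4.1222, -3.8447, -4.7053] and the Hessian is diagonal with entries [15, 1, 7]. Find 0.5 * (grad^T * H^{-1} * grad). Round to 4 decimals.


Step 1: H is diagonal, so H^(-1) * g = [-0.2748, -3.8447, -0.6722].
Step 2: g^T H^(-1) g = sum_i g_i^2 / H_ii
  = (-4.1222)^2/15 + (-3.8447)^2/1 + (-4.7053)^2/7
  = 1.1328 + 14.7817 + 3.1628 = 19.0774
Step 3: Objective decrease = 0.5 * g^T H^(-1) g = 9.5387


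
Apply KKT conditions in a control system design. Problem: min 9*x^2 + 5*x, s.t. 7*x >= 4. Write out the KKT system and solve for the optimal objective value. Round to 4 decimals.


Step 1: Try lambda = 0 (constraint inactive).
x_unc = -5/(2*9) = -0.2778
Check: 7*-0.2778 = -1.9446 < 4 -- violated!
Step 2: Constraint must be active: 7*x = 4
x* = 4/7 = 0.5714 (rounded; the exact value 4/7 is used below)
lambda = (2*9*(4/7) + 5)/7 = 2.1837
Step 3: Compute optimal value.
f(x*) = 9*(4/7)^2 + 5*(4/7) = 5.7959


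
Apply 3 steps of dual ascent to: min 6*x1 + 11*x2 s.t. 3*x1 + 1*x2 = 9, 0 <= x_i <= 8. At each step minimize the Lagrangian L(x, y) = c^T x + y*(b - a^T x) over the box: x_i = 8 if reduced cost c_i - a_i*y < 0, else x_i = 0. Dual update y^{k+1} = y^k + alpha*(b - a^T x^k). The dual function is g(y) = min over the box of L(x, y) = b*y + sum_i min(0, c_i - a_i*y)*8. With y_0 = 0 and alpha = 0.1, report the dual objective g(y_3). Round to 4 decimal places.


Dual ascent for LP: min 6*x1 + 11*x2, 3*x1 + 1*x2 = 9, 0 <= x_i <= 8
Step 1: y^k = 0.0, reduced costs: (6.0, 11.0)
  x^k = (0.0, 0.0), subgradient = b - a^T x = 9.0
  y^{k+1} = 0.0 + 0.1*9.0 = 0.9
Step 2: y^k = 0.9, reduced costs: (3.3, 10.1)
  x^k = (0.0, 0.0), subgradient = b - a^T x = 9.0
  y^{k+1} = 0.9 + 0.1*9.0 = 1.8
Step 3: y^k = 1.8, reduced costs: (0.6, 9.2)
  x^k = (0.0, 0.0), subgradient = b - a^T x = 9.0
  y^{k+1} = 1.8 + 0.1*9.0 = 2.7
Dual objective at y_3 = 2.7: reduced costs (-2.1, 8.3), box minimizer x = (8.0, 0.0)
g(y_3) = b*y + (c1 - a1*y)*x1 + (c2 - a2*y)*x2 = 9*2.7 + (-2.1)*8.0 + 8.3*0.0 = 24.3 - 16.8 + 0.0 = 7.5


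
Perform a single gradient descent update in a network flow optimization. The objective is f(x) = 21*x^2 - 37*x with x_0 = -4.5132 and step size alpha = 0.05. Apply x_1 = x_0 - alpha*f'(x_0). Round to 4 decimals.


We compute the gradient at x_0 and apply the update.
f'(x) = 42*x - 37
f'(-4.5132) = 42*-4.5132 - 37 = -226.5544
x_1 = -4.5132 - 0.05*-226.5544 = 6.8145


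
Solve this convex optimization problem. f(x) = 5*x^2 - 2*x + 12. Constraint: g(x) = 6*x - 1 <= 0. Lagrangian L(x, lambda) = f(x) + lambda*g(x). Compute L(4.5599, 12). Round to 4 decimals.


Step 1: Evaluate f(x).
f(4.5599) = 5*4.5599^2 - 2*4.5599 + 12 = 106.8436
Step 2: Evaluate g(x).
g(4.5599) = 6*4.5599 - 1 = 26.3594
Step 3: Compute Lagrangian.
L = 106.8436 + 12*26.3594 = 423.1564


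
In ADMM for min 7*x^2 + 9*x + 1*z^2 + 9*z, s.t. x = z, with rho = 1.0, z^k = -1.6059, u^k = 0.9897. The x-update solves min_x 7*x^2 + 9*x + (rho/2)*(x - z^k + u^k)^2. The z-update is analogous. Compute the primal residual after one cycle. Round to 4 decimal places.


ADMM iteration with rho = 1.0, z^k = -1.6059, u^k = 0.9897
Step 1: x-update.
Minimize 7*x^2 + 9*x + (1.0/2)*(x + 1.6059 + 0.9897)^2
FOC: (2*7 + 1.0)*x = -9 + 1.0*(-1.6059 - 0.9897)
x^{k+1} = -0.773
Step 2: z-update.
Minimize 1*z^2 + 9*z + (1.0/2)*(-0.773 - z + 0.9897)^2
FOC: (2*1 + 1.0)*z = -9 + 1.0*(-0.773 + 0.9897)
z^{k+1} = -2.9278
Step 3: u-update.
u^{k+1} = 0.9897 - 0.773 + 2.9278 = 3.1444
Step 4: Primal residual = |-0.773 + 2.9278| = 2.1547


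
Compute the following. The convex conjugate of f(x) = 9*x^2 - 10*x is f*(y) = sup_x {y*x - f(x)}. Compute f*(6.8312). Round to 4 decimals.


f*(y) = sup_x {y*x - a*x^2 - b*x} = sup_x {(y-b)*x - a*x^2}
FOC: (y - b) - 2a*x = 0 => x* = (y - b)/(2a)
x* = (6.8312 + 10)/(2*9) = 0.9351
f*(6.8312) = (y-b)^2/(4a) = (6.8312 + 10)^2/(4*9)
= 283.2893/36 = 7.8691


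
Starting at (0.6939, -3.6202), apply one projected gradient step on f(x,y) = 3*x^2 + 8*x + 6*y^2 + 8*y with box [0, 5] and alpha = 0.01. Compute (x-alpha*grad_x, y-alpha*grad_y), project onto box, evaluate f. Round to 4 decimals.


Step 1: Compute gradient at (0.6939, -3.6202).
grad_x = 2*3*0.6939 + 8 = 12.1634
grad_y = 2*6*-3.6202 + 8 = -35.4424
Step 2: Gradient step.
x_raw = 0.6939 - 0.01*12.1634 = 0.5723
y_raw = -3.6202 - 0.01*-35.4424 = -3.2658
Step 3: Project onto [0, 5].
x_proj = clip(0.5723) = 0.5723
y_proj = clip(-3.2658) = 0.0
Step 4: Evaluate f.
f(0.5723, 0.0) = 5.5606


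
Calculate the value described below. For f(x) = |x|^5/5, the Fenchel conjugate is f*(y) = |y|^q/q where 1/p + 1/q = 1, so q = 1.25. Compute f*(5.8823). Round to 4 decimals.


The conjugate exponent q satisfies 1/p + 1/q = 1.
p = 5, so q = 5/(5 - 1) = 1.25
|y|^q = 5.8823^1.25 = 9.1608
f*(5.8823) = 9.1608 / 1.25 = 7.3286


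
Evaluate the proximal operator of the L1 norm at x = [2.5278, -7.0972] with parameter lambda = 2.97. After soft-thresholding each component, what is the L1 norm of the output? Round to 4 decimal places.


Soft-thresholding with lambda = 2.97:
prox(2.5278) = sign(2.5278)*max(|2.5278| - 2.97, 0) = 0.0
prox(-7.0972) = sign(-7.0972)*max(|-7.0972| - 2.97, 0) = -4.1272
prox(x) = [0.0, -4.1272]
||prox(x)||_1 = 0.0 + 4.1272 = 4.1272


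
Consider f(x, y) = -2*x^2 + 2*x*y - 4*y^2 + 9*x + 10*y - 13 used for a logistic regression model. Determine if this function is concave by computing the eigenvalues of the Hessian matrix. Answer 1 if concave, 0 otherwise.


The Hessian of f(x,y) = -2*x^2 + 2*x*y - 4*y^2 + 9*x + 10*y - 13 is:
H = [[-4, 2], [2, -8]]
Trace = -4 - 8 = -12
Determinant = -4*-8 - (2)^2 = 28
Discriminant = (-12)^2 - 4*28 = 32.0
Eigenvalues: lambda_1 = -8.8284, lambda_2 = -3.1716
The function is concave.

1


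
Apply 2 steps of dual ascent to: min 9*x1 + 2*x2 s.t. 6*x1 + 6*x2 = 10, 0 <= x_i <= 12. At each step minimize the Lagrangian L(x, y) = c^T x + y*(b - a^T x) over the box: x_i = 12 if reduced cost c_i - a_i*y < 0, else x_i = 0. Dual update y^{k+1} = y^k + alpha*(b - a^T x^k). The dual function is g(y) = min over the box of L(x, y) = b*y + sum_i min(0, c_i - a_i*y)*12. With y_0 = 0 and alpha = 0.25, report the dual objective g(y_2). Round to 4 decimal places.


Dual ascent for LP: min 9*x1 + 2*x2, 6*x1 + 6*x2 = 10, 0 <= x_i <= 12
Step 1: y^k = 0.0, reduced costs: (9.0, 2.0)
  x^k = (0.0, 0.0), subgradient = b - a^T x = 10.0
  y^{k+1} = 0.0 + 0.25*10.0 = 2.5
Step 2: y^k = 2.5, reduced costs: (-6.0, -13.0)
  x^k = (12.0, 12.0), subgradient = b - a^T x = -134.0
  y^{k+1} = 2.5 + 0.25*-134.0 = -31.0
Dual objective at y_2 = -31.0: reduced costs (195.0, 188.0), box minimizer x = (0.0, 0.0)
g(y_2) = b*y + (c1 - a1*y)*x1 + (c2 - a2*y)*x2 = 10*(-31.0) + 195.0*0.0 + 188.0*0.0 = -310.0 + 0.0 + 0.0 = -310.0


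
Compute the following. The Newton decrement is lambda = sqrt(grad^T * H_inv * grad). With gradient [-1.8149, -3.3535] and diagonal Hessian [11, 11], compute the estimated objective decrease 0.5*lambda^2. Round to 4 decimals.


Step 1: H is diagonal, so H^(-1) * g = [-0.165, -0.3049].
Step 2: g^T H^(-1) g = sum_i g_i^2 / H_ii
  = (-1.8149)^2/11 + (-3.3535)^2/11
  = 0.2994 + 1.0224 = 1.3218
Step 3: Objective decrease = 0.5 * g^T H^(-1) g = 0.6609


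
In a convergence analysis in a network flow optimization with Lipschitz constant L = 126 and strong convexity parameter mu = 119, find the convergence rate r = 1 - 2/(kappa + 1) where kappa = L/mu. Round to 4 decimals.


Step 1: Compute the condition number.
kappa = L/mu = 126/119 = 1.0588
Step 2: Compute the convergence rate.
r = 1 - 2/(kappa + 1) = 1 - 2*mu/(L + mu) = (L - mu)/(L + mu) = 7/245 = 0.0286


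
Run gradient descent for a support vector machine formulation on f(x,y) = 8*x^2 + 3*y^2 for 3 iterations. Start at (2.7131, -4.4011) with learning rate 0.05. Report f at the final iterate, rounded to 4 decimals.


Gradient descent on f(x,y) = 8*x^2 + 3*y^2.
Starting point: (2.7131, -4.4011), alpha = 0.05
Step 1: grad_x = 2*8*2.7131 = 43.4096, grad_y = 2*3*-4.4011 = -26.4066
  x_1 = 2.7131 - 0.05*43.4096 = 0.5426
  y_1 = -4.4011 - 0.05*-26.4066 = -3.0808
Step 2: grad_x = 2*8*0.5426 = 8.6819, grad_y = 2*3*-3.0808 = -18.4846
  x_2 = 0.5426 - 0.05*8.6819 = 0.1085
  y_2 = -3.0808 - 0.05*-18.4846 = -2.1565
Step 3: grad_x = 2*8*0.1085 = 1.7364, grad_y = 2*3*-2.1565 = -12.9392
  x_3 = 0.1085 - 0.05*1.7364 = 0.0217
  y_3 = -2.1565 - 0.05*-12.9392 = -1.5096
f(0.0217, -1.5096) = 8*0.0217^2 + 3*(-1.5096)^2 = 6.8402


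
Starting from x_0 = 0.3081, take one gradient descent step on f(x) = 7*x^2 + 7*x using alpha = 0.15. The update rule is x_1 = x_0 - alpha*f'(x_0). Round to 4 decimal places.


We compute the gradient at x_0 and apply the update.
f'(x) = 14*x + 7
f'(0.3081) = 14*0.3081 + 7 = 11.3134
x_1 = 0.3081 - 0.15*11.3134 = -1.3889


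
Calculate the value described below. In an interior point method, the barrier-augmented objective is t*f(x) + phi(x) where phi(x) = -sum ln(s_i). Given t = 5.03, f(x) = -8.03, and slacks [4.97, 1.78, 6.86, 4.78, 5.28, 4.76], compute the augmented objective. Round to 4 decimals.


Step 1: Compute log-barrier.
ln values: [1.6034, 0.5766, 1.9257, 1.5644, 1.6639, 1.5602]
phi = -(1.6034 + 0.5766 + 1.9257 + 1.5644 + 1.6639 + 1.5602) = -8.8944
Step 2: Compute augmented objective.
t*f(x) = 5.03*-8.03 = -40.3909
Total = -40.3909 - 8.8944 = -49.2853


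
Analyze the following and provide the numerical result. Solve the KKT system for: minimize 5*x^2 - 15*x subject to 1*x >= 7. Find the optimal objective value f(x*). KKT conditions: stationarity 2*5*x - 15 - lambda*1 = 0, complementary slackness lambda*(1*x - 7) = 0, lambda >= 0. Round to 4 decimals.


Step 1: Try lambda = 0 (constraint inactive).
x_unc = 15/(2*5) = 1.5
Check: 1*1.5 = 1.5 < 7 -- violated!
Step 2: Constraint must be active: 1*x = 7
x* = 7/1 = 7.0
lambda = (2*5*7.0 - 15)/1 = 55.0
Step 3: Compute optimal value.
f(x*) = 5*7.0^2 - 15*7.0 = 140.0


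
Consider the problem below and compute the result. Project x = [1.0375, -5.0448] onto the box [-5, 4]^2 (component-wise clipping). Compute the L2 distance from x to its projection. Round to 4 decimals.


Project each component onto [-5, 4].
clip(1.0375) = 1.0375, clip(-5.0448) = -5.0
Projection = [1.0375, -5.0]
Squared diffs: [0.0, 0.002]
Distance = sqrt(0.002) = 0.0448


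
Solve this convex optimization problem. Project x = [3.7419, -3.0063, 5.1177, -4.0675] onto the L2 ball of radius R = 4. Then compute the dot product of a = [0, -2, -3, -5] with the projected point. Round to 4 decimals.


Step 1: Compute ||x|| (intermediates to 6 decimals).
||x|| = sqrt(3.7419^2 + (-3.0063)^2 + 5.1177^2 + (-4.0675)^2) = 8.110183
Step 2: Project.
Since ||x|| > R, scale = R/||x|| = 4/8.110183 = 0.493207, proj(x) = scale * x
proj(x) = [1.845531, -1.482728, 2.524085, -2.006119]
Step 3: Dot product.
a^T * proj(x) = 0*1.845531 - 2*(-1.482728) - 3*2.524085 - 5*(-2.006119) = 5.4238


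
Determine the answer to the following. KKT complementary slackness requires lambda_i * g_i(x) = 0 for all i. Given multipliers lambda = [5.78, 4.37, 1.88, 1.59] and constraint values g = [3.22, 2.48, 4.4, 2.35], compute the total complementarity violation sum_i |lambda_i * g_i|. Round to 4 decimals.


KKT complementary slackness check:
lambda_1 * g_1 = 5.78 * 3.22 = 18.6116
lambda_2 * g_2 = 4.37 * 2.48 = 10.8376
lambda_3 * g_3 = 1.88 * 4.4 = 8.272
lambda_4 * g_4 = 1.59 * 2.35 = 3.7365
Total violation = 18.6116 + 10.8376 + 8.272 + 3.7365 = 41.4577


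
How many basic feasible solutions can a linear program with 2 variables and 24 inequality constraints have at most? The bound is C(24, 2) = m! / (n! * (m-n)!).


Each vertex corresponds to some choice of n active constraints out of m, so the number of vertices is at most C(m, n) = m! / (n!(m-n)!).
m = 24, n = 2
Numerator: 24 * 23
Denominator: 2! = 2
C(24, 2) = 276


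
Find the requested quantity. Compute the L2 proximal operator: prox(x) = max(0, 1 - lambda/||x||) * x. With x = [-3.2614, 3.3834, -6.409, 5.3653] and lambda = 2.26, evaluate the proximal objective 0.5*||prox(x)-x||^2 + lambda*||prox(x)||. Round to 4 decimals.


Step 1: Compute ||x||.
||x|| = 9.5888
Step 2: Compute scaling factor.
scale = max(0, 1 - 2.26/9.5888) = 0.7643
Step 3: prox(x) = [-2.4927, 2.586, -4.8985, 4.1007]
||prox(x)|| = 7.3288
Step 4: Proximal objective.
0.5*||prox-x||^2 = 2.5538
lambda*||prox|| = 16.5631
Total = 19.117


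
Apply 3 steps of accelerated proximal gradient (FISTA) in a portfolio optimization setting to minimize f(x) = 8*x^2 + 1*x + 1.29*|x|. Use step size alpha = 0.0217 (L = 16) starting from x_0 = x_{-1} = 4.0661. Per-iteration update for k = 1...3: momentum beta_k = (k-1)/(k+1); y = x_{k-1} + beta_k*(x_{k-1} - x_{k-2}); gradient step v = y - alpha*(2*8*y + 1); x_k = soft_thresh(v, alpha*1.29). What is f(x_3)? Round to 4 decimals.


FISTA on f(x) = 8*x^2 + 1*x + 1.29*|x|
L = 16, alpha = 0.0217
Iteration 1: beta = 0.0, y = 4.0661 + 0.0*(4.0661 - 4.0661) = 4.0661
  grad(y) = 66.0576, v = y - alpha*grad = 2.6327
  prox(v) = soft_thresh(2.6327, 0.028) = 2.6047
Iteration 2: beta = 0.3333, y = 2.6047 + 0.3333*(2.6047 - 4.0661) = 2.1175
  grad(y) = 34.8802, v = y - alpha*grad = 1.3606
  prox(v) = soft_thresh(1.3606, 0.028) = 1.3326
Iteration 3: beta = 0.5, y = 1.3326 + 0.5*(1.3326 - 2.6047) = 0.6966
  grad(y) = 12.1456, v = y - alpha*grad = 0.433
  prox(v) = soft_thresh(0.433, 0.028) = 0.405
f(x_3) = 8*0.405^2 + 1*0.405 + 1.29*|0.405| = 2.2401


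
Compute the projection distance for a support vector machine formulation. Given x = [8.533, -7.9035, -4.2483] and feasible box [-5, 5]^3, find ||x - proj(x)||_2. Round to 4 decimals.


Project each component onto [-5, 5].
clip(8.533) = 5.0, clip(-7.9035) = -5.0, clip(-4.2483) = -4.2483
Projection = [5.0, -5.0, -4.2483]
Squared diffs: [12.4821, 8.4303, 0.0]
Distance = sqrt(20.9124) = 4.573


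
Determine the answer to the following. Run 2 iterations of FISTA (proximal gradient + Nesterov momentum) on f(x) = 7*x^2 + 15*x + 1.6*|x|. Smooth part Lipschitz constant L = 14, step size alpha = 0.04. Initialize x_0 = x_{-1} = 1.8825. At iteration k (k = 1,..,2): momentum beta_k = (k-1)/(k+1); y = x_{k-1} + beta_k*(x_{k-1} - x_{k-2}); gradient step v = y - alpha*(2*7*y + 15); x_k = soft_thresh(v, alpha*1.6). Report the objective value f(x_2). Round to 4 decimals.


FISTA on f(x) = 7*x^2 + 15*x + 1.6*|x|
L = 14, alpha = 0.04
Iteration 1: beta = 0.0, y = 1.8825 + 0.0*(1.8825 - 1.8825) = 1.8825
  grad(y) = 41.355, v = y - alpha*grad = 0.2283
  prox(v) = soft_thresh(0.2283, 0.064) = 0.1643
Iteration 2: beta = 0.3333, y = 0.1643 + 0.3333*(0.1643 - 1.8825) = -0.4084
  grad(y) = 9.2819, v = y - alpha*grad = -0.7797
  prox(v) = soft_thresh(-0.7797, 0.064) = -0.7157
f(x_2) = 7*(-0.7157)^2 + 15*(-0.7157) + 1.6*|-0.7157| = -6.0048


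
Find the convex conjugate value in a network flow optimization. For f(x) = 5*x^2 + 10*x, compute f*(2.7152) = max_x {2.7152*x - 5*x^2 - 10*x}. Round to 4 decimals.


f*(y) = sup_x {y*x - a*x^2 - b*x} = sup_x {(y-b)*x - a*x^2}
FOC: (y - b) - 2a*x = 0 => x* = (y - b)/(2a)
x* = (2.7152 - 10)/(2*5) = -0.7285
f*(2.7152) = (y-b)^2/(4a) = (2.7152 - 10)^2/(4*5)
= 53.0683/20 = 2.6534


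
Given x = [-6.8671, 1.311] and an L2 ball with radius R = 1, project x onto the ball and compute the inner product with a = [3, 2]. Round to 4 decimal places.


Step 1: Compute ||x|| (intermediates to 6 decimals).
||x|| = sqrt((-6.8671)^2 + 1.311^2) = 6.991122
Step 2: Project.
Since ||x|| > R, scale = R/||x|| = 1/6.991122 = 0.143039, proj(x) = scale * x
proj(x) = [-0.982263, 0.187524]
Step 3: Dot product.
a^T * proj(x) = 3*(-0.982263) + 2*0.187524 = -2.5717


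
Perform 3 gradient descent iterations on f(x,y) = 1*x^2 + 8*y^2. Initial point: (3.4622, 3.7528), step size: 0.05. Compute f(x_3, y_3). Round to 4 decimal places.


Gradient descent on f(x,y) = 1*x^2 + 8*y^2.
Starting point: (3.4622, 3.7528), alpha = 0.05
Step 1: grad_x = 2*1*3.4622 = 6.9244, grad_y = 2*8*3.7528 = 60.0448
  x_1 = 3.4622 - 0.05*6.9244 = 3.116
  y_1 = 3.7528 - 0.05*60.0448 = 0.7506
Step 2: grad_x = 2*1*3.116 = 6.232, grad_y = 2*8*0.7506 = 12.009
  x_2 = 3.116 - 0.05*6.232 = 2.8044
  y_2 = 0.7506 - 0.05*12.009 = 0.1501
Step 3: grad_x = 2*1*2.8044 = 5.6088, grad_y = 2*8*0.1501 = 2.4018
  x_3 = 2.8044 - 0.05*5.6088 = 2.5239
  y_3 = 0.1501 - 0.05*2.4018 = 0.03
f(2.5239, 0.03) = 1*2.5239^2 + 8*0.03^2 = 6.3775
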